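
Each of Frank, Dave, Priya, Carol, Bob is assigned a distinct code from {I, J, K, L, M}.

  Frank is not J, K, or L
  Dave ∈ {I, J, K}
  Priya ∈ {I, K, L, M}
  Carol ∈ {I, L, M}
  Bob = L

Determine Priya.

K

Bob has just one choice, so Bob = L. So Priya, Carol can't be L.
The 4 still-open variables together cover exactly {I, J, K, M} — 4 values for 4 variables — and J appears only in Dave's list, so Dave = J.
Among the 3 still-open variables, K fits only Priya (and all 3 values in {I, K, M} must be used), so Priya = K.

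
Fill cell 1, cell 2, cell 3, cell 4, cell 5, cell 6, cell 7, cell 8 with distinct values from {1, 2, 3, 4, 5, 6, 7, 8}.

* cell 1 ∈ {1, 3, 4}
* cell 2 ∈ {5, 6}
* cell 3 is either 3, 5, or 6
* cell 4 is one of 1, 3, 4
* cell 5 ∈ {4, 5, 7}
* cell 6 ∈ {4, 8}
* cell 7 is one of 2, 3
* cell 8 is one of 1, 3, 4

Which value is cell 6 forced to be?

The 8 variables together cover exactly {1, 2, 3, 4, 5, 6, 7, 8} — 8 values for 8 variables — and 2 appears only in cell 7's list, so cell 7 = 2.
The 7 still-open variables together cover exactly {1, 3, 4, 5, 6, 7, 8} — 7 values for 7 variables — and 7 appears only in cell 5's list, so cell 5 = 7.
The 6 still-open variables together cover exactly {1, 3, 4, 5, 6, 8} — 6 values for 6 variables — and 8 appears only in cell 6's list, so cell 6 = 8.

8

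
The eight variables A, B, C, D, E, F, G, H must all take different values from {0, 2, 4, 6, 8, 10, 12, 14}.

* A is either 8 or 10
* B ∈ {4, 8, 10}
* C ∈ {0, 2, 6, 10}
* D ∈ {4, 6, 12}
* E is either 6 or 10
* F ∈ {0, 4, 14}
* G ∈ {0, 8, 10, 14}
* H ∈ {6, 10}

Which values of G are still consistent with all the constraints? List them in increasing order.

0, 14

The 8 variables together cover exactly {0, 2, 4, 6, 8, 10, 12, 14} — 8 values for 8 variables — and 2 appears only in C's list, so C = 2.
The 7 still-open variables together cover exactly {0, 4, 6, 8, 10, 12, 14} — 7 values for 7 variables — and 12 appears only in D's list, so D = 12.
E and H between them cover only {6, 10} — a naked pair. Remove those values from A, B, G.
A must be 8 (only option left). So B, G can't be 8.
B's domain is down to {4}, so B = 4. Remove 4 from F.
No further eliminations apply; G can still be any of 0, 14.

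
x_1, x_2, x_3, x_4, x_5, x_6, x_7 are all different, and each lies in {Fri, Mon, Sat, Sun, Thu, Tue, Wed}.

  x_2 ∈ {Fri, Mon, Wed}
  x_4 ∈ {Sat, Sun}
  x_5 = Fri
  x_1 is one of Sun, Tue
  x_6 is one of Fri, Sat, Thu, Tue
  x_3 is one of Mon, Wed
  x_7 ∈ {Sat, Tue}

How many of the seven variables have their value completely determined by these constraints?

2

x_5 has just one choice, so x_5 = Fri. Strike Fri from x_2, x_6.
The 6 still-open variables draw from only 6 values {Mon, Sat, Sun, Thu, Tue, Wed}, so each is used; only x_6 can be Thu, hence x_6 = Thu.
Determined: x_5=Fri, x_6=Thu. The other variables each still have more than one consistent value. That makes 2.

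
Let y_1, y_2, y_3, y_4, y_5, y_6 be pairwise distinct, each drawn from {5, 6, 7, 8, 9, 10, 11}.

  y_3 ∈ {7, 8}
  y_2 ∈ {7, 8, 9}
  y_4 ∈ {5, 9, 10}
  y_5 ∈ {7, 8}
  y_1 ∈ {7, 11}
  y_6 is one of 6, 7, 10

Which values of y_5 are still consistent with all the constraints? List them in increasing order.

The 2 variables y_3 and y_5 are confined to {7, 8}, which locks those values in; drop them from y_1, y_2, y_6.
y_1's domain is down to {11}, so y_1 = 11.
y_2 has just one choice, so y_2 = 9. Eliminate 9 elsewhere: y_4.
No further eliminations apply; y_5 can still be any of 7, 8.

7, 8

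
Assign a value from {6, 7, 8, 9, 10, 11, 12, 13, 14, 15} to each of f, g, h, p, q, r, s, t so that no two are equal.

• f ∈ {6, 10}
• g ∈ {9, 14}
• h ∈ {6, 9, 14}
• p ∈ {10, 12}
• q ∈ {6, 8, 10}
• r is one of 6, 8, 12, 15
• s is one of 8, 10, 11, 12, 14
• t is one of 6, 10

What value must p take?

The 8 variables together cover exactly {6, 8, 9, 10, 11, 12, 14, 15} — 8 values for 8 variables — and 11 appears only in s's list, so s = 11.
The 7 still-open variables together cover exactly {6, 8, 9, 10, 12, 14, 15} — 7 values for 7 variables — and 15 appears only in r's list, so r = 15.
The 6 still-open variables draw from only 6 values {6, 8, 9, 10, 12, 14}, so each is used; only q can be 8, hence q = 8.
The 5 still-open variables draw from only 5 values {6, 9, 10, 12, 14}, so each is used; only p can be 12, hence p = 12.

12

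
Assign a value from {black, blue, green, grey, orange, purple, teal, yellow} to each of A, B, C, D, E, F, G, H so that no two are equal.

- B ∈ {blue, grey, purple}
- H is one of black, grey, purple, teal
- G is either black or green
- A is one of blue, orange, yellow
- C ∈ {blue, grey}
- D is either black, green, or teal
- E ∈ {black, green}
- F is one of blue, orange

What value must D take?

teal

The 8 variables draw from only 8 values {black, blue, green, grey, orange, purple, teal, yellow}, so each is used; only A can be yellow, hence A = yellow.
Among the 7 still-open variables, orange fits only F (and all 7 values in {black, blue, green, grey, orange, purple, teal} must be used), so F = orange.
The 2 variables E and G are confined to {black, green}, which locks those values in; drop them from D, H.
So D = teal.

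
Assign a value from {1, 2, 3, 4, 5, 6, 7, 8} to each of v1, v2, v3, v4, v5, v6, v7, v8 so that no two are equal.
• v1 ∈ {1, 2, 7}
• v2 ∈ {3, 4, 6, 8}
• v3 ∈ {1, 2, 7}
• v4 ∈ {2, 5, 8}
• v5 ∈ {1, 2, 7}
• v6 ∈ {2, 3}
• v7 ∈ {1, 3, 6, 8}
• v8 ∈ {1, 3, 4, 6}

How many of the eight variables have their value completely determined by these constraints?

Among the 8 variables, 5 fits only v4 (and all 8 values in {1, 2, 3, 4, 5, 6, 7, 8} must be used), so v4 = 5.
The 3 variables v1, v3, v5 are confined to {1, 2, 7}, which locks those values in; drop them from v6, v7, v8.
That leaves v6 = 3. Eliminate 3 elsewhere: v2, v7, v8.
Determined: v4=5, v6=3. The other variables each still have more than one consistent value. That makes 2.

2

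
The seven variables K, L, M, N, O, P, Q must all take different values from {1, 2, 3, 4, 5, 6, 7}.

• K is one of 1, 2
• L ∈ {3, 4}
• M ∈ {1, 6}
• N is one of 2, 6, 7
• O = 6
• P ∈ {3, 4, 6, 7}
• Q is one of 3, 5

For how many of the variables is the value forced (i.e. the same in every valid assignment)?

5

O has just one choice, so O = 6. Remove 6 from M, N, P.
M has just one choice, so M = 1. Strike 1 from K.
K's domain is down to {2}, so K = 2. So N can't be 2.
N has just one choice, so N = 7. Remove 7 from P.
The 3 still-open variables together cover exactly {3, 4, 5} — 3 values for 3 variables — and 5 appears only in Q's list, so Q = 5.
Determined: K=2, M=1, N=7, O=6, Q=5. The other variables each still have more than one consistent value. That makes 5.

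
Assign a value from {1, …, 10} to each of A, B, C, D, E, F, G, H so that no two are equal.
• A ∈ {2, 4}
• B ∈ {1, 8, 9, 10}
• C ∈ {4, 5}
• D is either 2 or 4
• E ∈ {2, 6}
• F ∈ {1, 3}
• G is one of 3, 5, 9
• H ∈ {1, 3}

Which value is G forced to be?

A and D between them cover only {2, 4} — a naked pair. Remove those values from C, E.
C has just one choice, so C = 5. Remove 5 from G.
E has just one choice, so E = 6.
The 2 variables F and H are confined to {1, 3}, which locks those values in; drop them from B, G.
So G = 9.

9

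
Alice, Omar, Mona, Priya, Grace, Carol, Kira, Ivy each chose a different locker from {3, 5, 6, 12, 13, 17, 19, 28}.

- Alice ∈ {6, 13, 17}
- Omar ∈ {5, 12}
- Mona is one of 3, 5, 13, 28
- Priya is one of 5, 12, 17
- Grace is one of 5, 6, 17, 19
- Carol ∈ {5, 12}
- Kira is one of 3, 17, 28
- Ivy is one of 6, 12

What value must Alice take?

The 8 variables together cover exactly {3, 5, 6, 12, 13, 17, 19, 28} — 8 values for 8 variables — and 19 appears only in Grace's list, so Grace = 19.
The 2 variables Omar and Carol are confined to {5, 12}, which locks those values in; drop them from Mona, Priya, Ivy.
Priya has just one choice, so Priya = 17. Eliminate 17 elsewhere: Alice, Kira.
That leaves Ivy = 6. Strike 6 from Alice.
So Alice = 13.

13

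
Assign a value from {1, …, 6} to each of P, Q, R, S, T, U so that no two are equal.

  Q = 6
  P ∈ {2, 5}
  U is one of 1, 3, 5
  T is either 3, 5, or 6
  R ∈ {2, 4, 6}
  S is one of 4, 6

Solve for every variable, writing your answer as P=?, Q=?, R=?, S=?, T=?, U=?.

Q's domain is down to {6}, so Q = 6. Eliminate 6 elsewhere: R, S, T.
S's domain is down to {4}, so S = 4. Strike 4 from R.
That leaves R = 2. Remove 2 from P.
That leaves P = 5. Strike 5 from T, U.
T must be 3 (only option left). Eliminate 3 elsewhere: U.
U must be 1 (only option left).

P=5, Q=6, R=2, S=4, T=3, U=1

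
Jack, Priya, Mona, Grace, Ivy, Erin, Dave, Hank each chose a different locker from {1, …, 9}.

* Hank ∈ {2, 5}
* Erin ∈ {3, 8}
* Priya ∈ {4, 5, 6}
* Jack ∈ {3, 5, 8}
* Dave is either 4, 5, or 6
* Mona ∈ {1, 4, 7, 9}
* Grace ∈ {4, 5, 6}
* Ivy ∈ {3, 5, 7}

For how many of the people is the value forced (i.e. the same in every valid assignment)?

Priya, Grace, Dave share exactly the 3 values {4, 5, 6}; by pigeonhole those values go to them, so strike 4, 5, 6 from Jack, Mona, Ivy, Hank.
Hank has just one choice, so Hank = 2.
Jack and Erin share exactly the 2 values {3, 8}; by pigeonhole those values go to them, so strike 3, 8 from Ivy.
Ivy's domain is down to {7}, so Ivy = 7. So Mona can't be 7.
Determined: Ivy=7, Hank=2. The other people each still have more than one consistent value. That makes 2.

2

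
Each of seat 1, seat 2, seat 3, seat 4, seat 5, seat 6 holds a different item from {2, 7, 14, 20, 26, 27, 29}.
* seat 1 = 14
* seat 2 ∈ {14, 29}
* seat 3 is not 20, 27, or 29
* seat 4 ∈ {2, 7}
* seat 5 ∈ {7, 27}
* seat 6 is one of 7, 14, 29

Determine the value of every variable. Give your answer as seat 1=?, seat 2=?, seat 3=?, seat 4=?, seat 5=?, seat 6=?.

seat 1 must be 14 (only option left). Strike 14 from seat 2, seat 3, seat 6.
seat 2's domain is down to {29}, so seat 2 = 29. Strike 29 from seat 6.
seat 6 has just one choice, so seat 6 = 7. So seat 3, seat 4, seat 5 can't be 7.
seat 4 has just one choice, so seat 4 = 2. Remove 2 from seat 3.
seat 5 must be 27 (only option left).
seat 3 has just one choice, so seat 3 = 26.

seat 1=14, seat 2=29, seat 3=26, seat 4=2, seat 5=27, seat 6=7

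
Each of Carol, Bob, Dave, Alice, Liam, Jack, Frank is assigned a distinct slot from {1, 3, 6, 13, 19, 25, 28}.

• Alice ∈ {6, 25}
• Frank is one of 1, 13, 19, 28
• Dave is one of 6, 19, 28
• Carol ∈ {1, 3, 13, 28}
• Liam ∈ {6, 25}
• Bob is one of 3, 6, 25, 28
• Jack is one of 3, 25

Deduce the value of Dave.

Alice and Liam share exactly the 2 values {6, 25}; by pigeonhole those values go to them, so strike 6, 25 from Bob, Dave, Jack.
Jack must be 3 (only option left). Remove 3 from Carol, Bob.
Bob has just one choice, so Bob = 28. Strike 28 from Carol, Dave, Frank.
So Dave = 19.

19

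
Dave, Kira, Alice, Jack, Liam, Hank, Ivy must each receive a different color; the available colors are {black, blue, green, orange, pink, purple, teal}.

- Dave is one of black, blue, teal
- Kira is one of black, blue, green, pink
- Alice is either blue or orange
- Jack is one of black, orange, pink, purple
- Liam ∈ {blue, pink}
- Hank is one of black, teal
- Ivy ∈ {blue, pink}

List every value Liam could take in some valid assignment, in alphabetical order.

blue, pink

The 7 variables together cover exactly {black, blue, green, orange, pink, purple, teal} — 7 values for 7 variables — and green appears only in Kira's list, so Kira = green.
The 6 still-open variables draw from only 6 values {black, blue, orange, pink, purple, teal}, so each is used; only Jack can be purple, hence Jack = purple.
The 5 still-open variables together cover exactly {black, blue, orange, pink, teal} — 5 values for 5 variables — and orange appears only in Alice's list, so Alice = orange.
Liam and Ivy between them cover only {blue, pink} — a naked pair. Remove those values from Dave.
No further eliminations apply; Liam can still be any of blue, pink.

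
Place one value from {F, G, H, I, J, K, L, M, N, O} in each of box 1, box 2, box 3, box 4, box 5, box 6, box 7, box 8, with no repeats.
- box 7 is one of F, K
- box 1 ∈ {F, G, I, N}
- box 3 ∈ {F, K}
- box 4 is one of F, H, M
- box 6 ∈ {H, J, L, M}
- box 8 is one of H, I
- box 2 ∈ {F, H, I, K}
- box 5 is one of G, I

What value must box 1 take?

N

box 3 and box 7 share exactly the 2 values {F, K}; by pigeonhole those values go to them, so strike F, K from box 1, box 2, box 4.
box 2 and box 8 share exactly the 2 values {H, I}; by pigeonhole those values go to them, so strike H, I from box 1, box 4, box 5, box 6.
That leaves box 4 = M. Remove M from box 6.
That leaves box 5 = G. So box 1 can't be G.
So box 1 = N.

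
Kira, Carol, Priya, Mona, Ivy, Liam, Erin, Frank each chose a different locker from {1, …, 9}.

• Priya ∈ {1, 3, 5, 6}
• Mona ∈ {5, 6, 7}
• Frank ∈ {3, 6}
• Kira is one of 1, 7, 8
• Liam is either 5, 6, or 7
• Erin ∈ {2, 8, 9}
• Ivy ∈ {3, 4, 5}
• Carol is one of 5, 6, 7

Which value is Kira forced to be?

8

The 3 variables Carol, Mona, Liam are confined to {5, 6, 7}, which locks those values in; drop them from Kira, Priya, Ivy, Frank.
Frank must be 3 (only option left). Eliminate 3 elsewhere: Priya, Ivy.
Priya has just one choice, so Priya = 1. Strike 1 from Kira.
So Kira = 8.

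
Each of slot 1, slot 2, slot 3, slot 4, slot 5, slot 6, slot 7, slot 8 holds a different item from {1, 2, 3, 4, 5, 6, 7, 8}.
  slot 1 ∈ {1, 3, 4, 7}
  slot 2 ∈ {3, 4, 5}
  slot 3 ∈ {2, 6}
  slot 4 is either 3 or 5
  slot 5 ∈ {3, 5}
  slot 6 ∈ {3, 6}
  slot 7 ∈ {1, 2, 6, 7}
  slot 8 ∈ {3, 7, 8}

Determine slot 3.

2

The 8 variables draw from only 8 values {1, 2, 3, 4, 5, 6, 7, 8}, so each is used; only slot 8 can be 8, hence slot 8 = 8.
slot 4 and slot 5 between them cover only {3, 5} — a naked pair. Remove those values from slot 1, slot 2, slot 6.
slot 2 has just one choice, so slot 2 = 4. Eliminate 4 elsewhere: slot 1.
That leaves slot 6 = 6. So slot 3, slot 7 can't be 6.
So slot 3 = 2.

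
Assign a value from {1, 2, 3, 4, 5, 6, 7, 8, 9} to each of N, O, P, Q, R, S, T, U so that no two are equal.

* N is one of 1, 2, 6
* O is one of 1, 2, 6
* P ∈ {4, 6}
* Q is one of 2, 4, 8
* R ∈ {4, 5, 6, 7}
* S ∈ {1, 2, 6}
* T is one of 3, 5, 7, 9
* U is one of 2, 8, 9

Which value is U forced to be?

9

N, O, S between them cover only {1, 2, 6} — a naked triple. Remove those values from P, Q, R, U.
P's domain is down to {4}, so P = 4. Strike 4 from Q, R.
Q must be 8 (only option left). So U can't be 8.
So U = 9.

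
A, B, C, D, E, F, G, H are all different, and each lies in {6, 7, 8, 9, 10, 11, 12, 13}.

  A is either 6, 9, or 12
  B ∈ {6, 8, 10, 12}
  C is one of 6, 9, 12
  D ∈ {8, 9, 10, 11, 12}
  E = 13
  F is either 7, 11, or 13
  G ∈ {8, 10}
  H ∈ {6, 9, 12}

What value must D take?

11

E has just one choice, so E = 13. Remove 13 from F.
The 7 still-open variables together cover exactly {6, 7, 8, 9, 10, 11, 12} — 7 values for 7 variables — and 7 appears only in F's list, so F = 7.
The 6 still-open variables draw from only 6 values {6, 8, 9, 10, 11, 12}, so each is used; only D can be 11, hence D = 11.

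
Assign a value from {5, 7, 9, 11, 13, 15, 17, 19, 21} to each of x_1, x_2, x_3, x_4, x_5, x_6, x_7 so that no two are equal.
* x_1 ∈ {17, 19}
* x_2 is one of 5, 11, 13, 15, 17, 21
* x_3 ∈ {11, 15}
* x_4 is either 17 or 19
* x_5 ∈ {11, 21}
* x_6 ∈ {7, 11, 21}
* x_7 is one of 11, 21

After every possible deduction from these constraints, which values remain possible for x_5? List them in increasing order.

The 2 variables x_1 and x_4 are confined to {17, 19}, which locks those values in; drop them from x_2.
x_5 and x_7 between them cover only {11, 21} — a naked pair. Remove those values from x_2, x_3, x_6.
That leaves x_3 = 15. Eliminate 15 elsewhere: x_2.
That leaves x_6 = 7.
No further eliminations apply; x_5 can still be any of 11, 21.

11, 21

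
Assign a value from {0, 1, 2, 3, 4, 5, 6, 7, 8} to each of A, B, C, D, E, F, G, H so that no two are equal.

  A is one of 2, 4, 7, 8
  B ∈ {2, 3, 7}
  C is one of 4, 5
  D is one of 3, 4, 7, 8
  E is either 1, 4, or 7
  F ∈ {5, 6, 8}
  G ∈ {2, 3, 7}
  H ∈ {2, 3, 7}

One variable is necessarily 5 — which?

C

Among the 8 variables, 1 fits only E (and all 8 values in {1, 2, 3, 4, 5, 6, 7, 8} must be used), so E = 1.
The 7 still-open variables together cover exactly {2, 3, 4, 5, 6, 7, 8} — 7 values for 7 variables — and 6 appears only in F's list, so F = 6.
The 6 still-open variables together cover exactly {2, 3, 4, 5, 7, 8} — 6 values for 6 variables — and 5 appears only in C's list, so C = 5.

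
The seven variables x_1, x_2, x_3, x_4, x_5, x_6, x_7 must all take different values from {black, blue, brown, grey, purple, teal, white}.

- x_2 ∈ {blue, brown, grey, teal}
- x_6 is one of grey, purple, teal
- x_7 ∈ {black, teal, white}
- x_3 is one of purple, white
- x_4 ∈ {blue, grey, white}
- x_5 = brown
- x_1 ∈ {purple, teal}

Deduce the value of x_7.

black

x_5's domain is down to {brown}, so x_5 = brown. Remove brown from x_2.
The 6 still-open variables draw from only 6 values {black, blue, grey, purple, teal, white}, so each is used; only x_7 can be black, hence x_7 = black.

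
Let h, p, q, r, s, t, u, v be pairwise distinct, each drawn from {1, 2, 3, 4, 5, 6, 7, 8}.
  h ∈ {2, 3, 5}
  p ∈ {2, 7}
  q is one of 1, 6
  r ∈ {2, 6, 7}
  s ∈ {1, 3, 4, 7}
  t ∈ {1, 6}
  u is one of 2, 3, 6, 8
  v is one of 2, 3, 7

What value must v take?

The 8 variables together cover exactly {1, 2, 3, 4, 5, 6, 7, 8} — 8 values for 8 variables — and 4 appears only in s's list, so s = 4.
The 7 still-open variables together cover exactly {1, 2, 3, 5, 6, 7, 8} — 7 values for 7 variables — and 5 appears only in h's list, so h = 5.
The 6 still-open variables together cover exactly {1, 2, 3, 6, 7, 8} — 6 values for 6 variables — and 8 appears only in u's list, so u = 8.
The 5 still-open variables together cover exactly {1, 2, 3, 6, 7} — 5 values for 5 variables — and 3 appears only in v's list, so v = 3.

3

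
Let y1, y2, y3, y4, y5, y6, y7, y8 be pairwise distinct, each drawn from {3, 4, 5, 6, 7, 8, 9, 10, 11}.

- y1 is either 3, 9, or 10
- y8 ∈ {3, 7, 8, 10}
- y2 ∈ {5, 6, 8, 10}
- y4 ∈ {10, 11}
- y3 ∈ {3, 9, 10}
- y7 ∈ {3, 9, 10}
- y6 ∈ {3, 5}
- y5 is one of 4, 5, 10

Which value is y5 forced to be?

4

The 3 variables y1, y3, y7 are confined to {3, 9, 10}, which locks those values in; drop them from y2, y4, y5, y6, y8.
y4 has just one choice, so y4 = 11.
That leaves y6 = 5. Eliminate 5 elsewhere: y2, y5.
So y5 = 4.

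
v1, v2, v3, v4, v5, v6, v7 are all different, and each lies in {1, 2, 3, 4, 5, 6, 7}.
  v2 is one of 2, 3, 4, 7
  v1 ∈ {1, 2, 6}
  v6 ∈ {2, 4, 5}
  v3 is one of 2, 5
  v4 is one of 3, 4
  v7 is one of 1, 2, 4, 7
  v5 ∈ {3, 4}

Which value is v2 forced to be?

Among the 7 variables, 6 fits only v1 (and all 7 values in {1, 2, 3, 4, 5, 6, 7} must be used), so v1 = 6.
The 6 still-open variables together cover exactly {1, 2, 3, 4, 5, 7} — 6 values for 6 variables — and 1 appears only in v7's list, so v7 = 1.
The 5 still-open variables draw from only 5 values {2, 3, 4, 5, 7}, so each is used; only v2 can be 7, hence v2 = 7.

7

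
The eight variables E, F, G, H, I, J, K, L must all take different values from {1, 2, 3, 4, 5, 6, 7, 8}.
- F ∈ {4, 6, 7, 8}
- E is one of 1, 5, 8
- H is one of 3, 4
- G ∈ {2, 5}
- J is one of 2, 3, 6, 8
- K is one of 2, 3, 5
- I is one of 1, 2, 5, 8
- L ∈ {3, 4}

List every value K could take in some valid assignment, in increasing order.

2, 5

The 8 variables together cover exactly {1, 2, 3, 4, 5, 6, 7, 8} — 8 values for 8 variables — and 7 appears only in F's list, so F = 7.
The 7 still-open variables draw from only 7 values {1, 2, 3, 4, 5, 6, 8}, so each is used; only J can be 6, hence J = 6.
H and L between them cover only {3, 4} — a naked pair. Remove those values from K.
G and K share exactly the 2 values {2, 5}; by pigeonhole those values go to them, so strike 2, 5 from E, I.
No further eliminations apply; K can still be any of 2, 5.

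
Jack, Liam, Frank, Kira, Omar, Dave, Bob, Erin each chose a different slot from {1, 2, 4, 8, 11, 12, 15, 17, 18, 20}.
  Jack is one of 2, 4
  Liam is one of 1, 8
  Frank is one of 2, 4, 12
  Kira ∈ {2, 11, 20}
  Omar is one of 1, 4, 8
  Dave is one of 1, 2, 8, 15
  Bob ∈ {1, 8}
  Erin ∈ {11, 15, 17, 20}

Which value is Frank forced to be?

Liam and Bob share exactly the 2 values {1, 8}; by pigeonhole those values go to them, so strike 1, 8 from Omar, Dave.
Omar has just one choice, so Omar = 4. Eliminate 4 elsewhere: Jack, Frank.
Jack must be 2 (only option left). Strike 2 from Frank, Kira, Dave.
So Frank = 12.

12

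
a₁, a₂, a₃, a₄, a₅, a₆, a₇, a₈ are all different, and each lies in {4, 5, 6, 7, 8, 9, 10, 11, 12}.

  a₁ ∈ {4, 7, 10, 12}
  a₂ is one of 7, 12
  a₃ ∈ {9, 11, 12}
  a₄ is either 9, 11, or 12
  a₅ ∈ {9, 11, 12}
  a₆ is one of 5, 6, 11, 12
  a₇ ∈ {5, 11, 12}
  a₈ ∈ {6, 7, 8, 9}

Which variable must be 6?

a₃, a₄, a₅ share exactly the 3 values {9, 11, 12}; by pigeonhole those values go to them, so strike 9, 11, 12 from a₁, a₂, a₆, a₇, a₈.
a₂ has just one choice, so a₂ = 7. So a₁, a₈ can't be 7.
a₇ must be 5 (only option left). Strike 5 from a₆.
So 6 goes to a₆.

a₆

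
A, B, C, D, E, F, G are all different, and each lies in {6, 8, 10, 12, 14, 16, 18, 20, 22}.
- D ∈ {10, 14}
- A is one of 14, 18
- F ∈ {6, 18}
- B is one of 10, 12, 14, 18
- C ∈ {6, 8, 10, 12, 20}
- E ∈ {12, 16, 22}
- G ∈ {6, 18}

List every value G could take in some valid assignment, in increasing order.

The 2 variables F and G are confined to {6, 18}, which locks those values in; drop them from A, B, C.
A must be 14 (only option left). Eliminate 14 elsewhere: B, D.
That leaves D = 10. Strike 10 from B, C.
B's domain is down to {12}, so B = 12. Remove 12 from C, E.
No further eliminations apply; G can still be any of 6, 18.

6, 18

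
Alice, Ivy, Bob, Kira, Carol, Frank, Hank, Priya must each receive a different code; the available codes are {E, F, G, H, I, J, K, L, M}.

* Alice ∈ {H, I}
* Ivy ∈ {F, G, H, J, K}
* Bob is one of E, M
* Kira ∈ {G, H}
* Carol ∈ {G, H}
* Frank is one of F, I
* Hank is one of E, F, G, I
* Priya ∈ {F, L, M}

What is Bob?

M

Kira and Carol share exactly the 2 values {G, H}; by pigeonhole those values go to them, so strike G, H from Alice, Ivy, Hank.
Alice's domain is down to {I}, so Alice = I. So Frank, Hank can't be I.
Frank must be F (only option left). Eliminate F elsewhere: Ivy, Hank, Priya.
Hank must be E (only option left). So Bob can't be E.
So Bob = M.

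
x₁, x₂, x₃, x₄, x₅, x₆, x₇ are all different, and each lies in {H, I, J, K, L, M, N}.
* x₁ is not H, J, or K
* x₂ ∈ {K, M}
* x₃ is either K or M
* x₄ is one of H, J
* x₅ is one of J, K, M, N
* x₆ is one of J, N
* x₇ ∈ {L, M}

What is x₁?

I

The 7 variables together cover exactly {H, I, J, K, L, M, N} — 7 values for 7 variables — and H appears only in x₄'s list, so x₄ = H.
Among the 6 still-open variables, I fits only x₁ (and all 6 values in {I, J, K, L, M, N} must be used), so x₁ = I.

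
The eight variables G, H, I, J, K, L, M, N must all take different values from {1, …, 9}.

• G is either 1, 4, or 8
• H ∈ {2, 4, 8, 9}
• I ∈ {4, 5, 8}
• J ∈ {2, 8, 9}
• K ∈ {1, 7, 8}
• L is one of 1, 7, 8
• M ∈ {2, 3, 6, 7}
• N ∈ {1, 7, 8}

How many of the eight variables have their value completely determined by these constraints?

K, L, N share exactly the 3 values {1, 7, 8}; by pigeonhole those values go to them, so strike 1, 7, 8 from G, H, I, J, M.
G must be 4 (only option left). Remove 4 from H, I.
I's domain is down to {5}, so I = 5.
H and J share exactly the 2 values {2, 9}; by pigeonhole those values go to them, so strike 2, 9 from M.
Determined: G=4, I=5. The other variables each still have more than one consistent value. That makes 2.

2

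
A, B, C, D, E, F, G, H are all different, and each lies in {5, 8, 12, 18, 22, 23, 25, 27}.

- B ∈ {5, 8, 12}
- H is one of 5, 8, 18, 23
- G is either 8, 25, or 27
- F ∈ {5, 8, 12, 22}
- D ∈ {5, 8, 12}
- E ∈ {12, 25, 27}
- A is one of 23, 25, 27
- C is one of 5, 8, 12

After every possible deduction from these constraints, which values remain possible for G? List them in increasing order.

The 8 variables draw from only 8 values {5, 8, 12, 18, 22, 23, 25, 27}, so each is used; only H can be 18, hence H = 18.
Among the 7 still-open variables, 22 fits only F (and all 7 values in {5, 8, 12, 22, 23, 25, 27} must be used), so F = 22.
The 6 still-open variables draw from only 6 values {5, 8, 12, 23, 25, 27}, so each is used; only A can be 23, hence A = 23.
B, C, D between them cover only {5, 8, 12} — a naked triple. Remove those values from E, G.
No further eliminations apply; G can still be any of 25, 27.

25, 27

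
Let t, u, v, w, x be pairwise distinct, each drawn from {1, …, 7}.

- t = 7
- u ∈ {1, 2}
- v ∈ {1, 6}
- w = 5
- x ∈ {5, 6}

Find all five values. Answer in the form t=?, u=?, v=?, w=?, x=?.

t=7, u=2, v=1, w=5, x=6

t must be 7 (only option left).
w's domain is down to {5}, so w = 5. So x can't be 5.
x has just one choice, so x = 6. Strike 6 from v.
v must be 1 (only option left). Remove 1 from u.
u's domain is down to {2}, so u = 2.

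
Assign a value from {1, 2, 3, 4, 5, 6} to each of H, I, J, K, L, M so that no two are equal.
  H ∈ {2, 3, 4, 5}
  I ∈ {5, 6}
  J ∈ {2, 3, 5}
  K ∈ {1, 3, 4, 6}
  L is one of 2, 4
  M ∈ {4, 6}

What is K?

1

The 6 variables draw from only 6 values {1, 2, 3, 4, 5, 6}, so each is used; only K can be 1, hence K = 1.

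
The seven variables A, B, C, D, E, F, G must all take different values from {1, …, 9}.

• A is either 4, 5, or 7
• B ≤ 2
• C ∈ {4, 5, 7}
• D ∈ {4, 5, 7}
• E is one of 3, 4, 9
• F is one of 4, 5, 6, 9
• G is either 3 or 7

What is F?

6

The 3 variables A, C, D are confined to {4, 5, 7}, which locks those values in; drop them from E, F, G.
That leaves G = 3. Eliminate 3 elsewhere: E.
That leaves E = 9. So F can't be 9.
So F = 6.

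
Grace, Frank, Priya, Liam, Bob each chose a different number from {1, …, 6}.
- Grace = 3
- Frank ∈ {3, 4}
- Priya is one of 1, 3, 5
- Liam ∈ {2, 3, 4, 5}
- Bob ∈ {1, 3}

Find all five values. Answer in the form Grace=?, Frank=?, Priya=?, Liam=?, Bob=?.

Grace must be 3 (only option left). Strike 3 from Frank, Priya, Liam, Bob.
Frank must be 4 (only option left). Strike 4 from Liam.
Bob's domain is down to {1}, so Bob = 1. Remove 1 from Priya.
That leaves Priya = 5. Remove 5 from Liam.
That leaves Liam = 2.

Grace=3, Frank=4, Priya=5, Liam=2, Bob=1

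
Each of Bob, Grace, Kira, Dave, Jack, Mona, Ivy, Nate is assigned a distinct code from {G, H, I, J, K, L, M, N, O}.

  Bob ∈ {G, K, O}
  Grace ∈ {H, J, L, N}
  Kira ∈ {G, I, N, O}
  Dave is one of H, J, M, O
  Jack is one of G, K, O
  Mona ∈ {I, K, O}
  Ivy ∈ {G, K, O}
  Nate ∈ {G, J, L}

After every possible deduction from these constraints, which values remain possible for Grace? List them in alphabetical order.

Bob, Jack, Ivy share exactly the 3 values {G, K, O}; by pigeonhole those values go to them, so strike G, K, O from Kira, Dave, Mona, Nate.
Mona has just one choice, so Mona = I. Strike I from Kira.
Kira's domain is down to {N}, so Kira = N. Eliminate N elsewhere: Grace.
No further eliminations apply; Grace can still be any of H, J, L.

H, J, L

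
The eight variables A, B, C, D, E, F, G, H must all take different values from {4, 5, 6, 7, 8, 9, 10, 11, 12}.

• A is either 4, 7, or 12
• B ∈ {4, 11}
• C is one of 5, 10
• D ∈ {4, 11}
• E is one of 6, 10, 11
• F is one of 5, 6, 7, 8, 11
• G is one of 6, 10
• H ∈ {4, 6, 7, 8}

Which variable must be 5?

C

Among the 8 variables, 12 fits only A (and all 8 values in {4, 5, 6, 7, 8, 10, 11, 12} must be used), so A = 12.
B and D share exactly the 2 values {4, 11}; by pigeonhole those values go to them, so strike 4, 11 from E, F, H.
E and G share exactly the 2 values {6, 10}; by pigeonhole those values go to them, so strike 6, 10 from C, F, H.
So 5 goes to C.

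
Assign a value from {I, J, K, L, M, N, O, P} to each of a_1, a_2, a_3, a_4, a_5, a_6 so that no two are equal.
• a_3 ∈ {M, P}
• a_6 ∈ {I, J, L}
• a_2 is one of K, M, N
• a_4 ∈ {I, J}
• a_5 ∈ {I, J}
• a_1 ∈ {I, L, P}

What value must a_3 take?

M

a_4 and a_5 share exactly the 2 values {I, J}; by pigeonhole those values go to them, so strike I, J from a_1, a_6.
a_6's domain is down to {L}, so a_6 = L. Eliminate L elsewhere: a_1.
a_1's domain is down to {P}, so a_1 = P. Eliminate P elsewhere: a_3.
So a_3 = M.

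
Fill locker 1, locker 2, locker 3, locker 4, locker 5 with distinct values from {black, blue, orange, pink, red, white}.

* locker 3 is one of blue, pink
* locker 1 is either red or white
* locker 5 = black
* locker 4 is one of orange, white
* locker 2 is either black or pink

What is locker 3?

blue

locker 5 must be black (only option left). Remove black from locker 2.
locker 2's domain is down to {pink}, so locker 2 = pink. Remove pink from locker 3.
So locker 3 = blue.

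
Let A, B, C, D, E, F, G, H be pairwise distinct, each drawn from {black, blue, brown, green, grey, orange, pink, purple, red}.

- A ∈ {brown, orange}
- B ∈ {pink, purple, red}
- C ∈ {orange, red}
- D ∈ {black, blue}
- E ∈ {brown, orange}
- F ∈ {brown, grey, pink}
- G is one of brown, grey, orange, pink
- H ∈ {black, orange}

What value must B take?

The 8 variables together cover exactly {black, blue, brown, grey, orange, pink, purple, red} — 8 values for 8 variables — and blue appears only in D's list, so D = blue.
Among the 7 still-open variables, black fits only H (and all 7 values in {black, brown, grey, orange, pink, purple, red} must be used), so H = black.
Among the 6 still-open variables, purple fits only B (and all 6 values in {brown, grey, orange, pink, purple, red} must be used), so B = purple.

purple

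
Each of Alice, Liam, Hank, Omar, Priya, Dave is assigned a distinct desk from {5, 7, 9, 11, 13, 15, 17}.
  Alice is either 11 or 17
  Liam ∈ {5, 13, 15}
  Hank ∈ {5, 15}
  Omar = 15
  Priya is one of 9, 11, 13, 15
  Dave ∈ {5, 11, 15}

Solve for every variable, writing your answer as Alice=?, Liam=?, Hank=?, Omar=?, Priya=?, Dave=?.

Omar's domain is down to {15}, so Omar = 15. Strike 15 from Liam, Hank, Priya, Dave.
Hank's domain is down to {5}, so Hank = 5. Strike 5 from Liam, Dave.
Dave's domain is down to {11}, so Dave = 11. Remove 11 from Alice, Priya.
Alice must be 17 (only option left).
Liam has just one choice, so Liam = 13. Eliminate 13 elsewhere: Priya.
Priya has just one choice, so Priya = 9.

Alice=17, Liam=13, Hank=5, Omar=15, Priya=9, Dave=11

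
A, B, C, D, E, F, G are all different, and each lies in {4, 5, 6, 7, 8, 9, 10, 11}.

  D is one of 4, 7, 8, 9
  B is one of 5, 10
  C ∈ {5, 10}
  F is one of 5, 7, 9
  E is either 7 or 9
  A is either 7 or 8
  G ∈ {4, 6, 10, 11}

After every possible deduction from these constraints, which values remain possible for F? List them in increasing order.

7, 9

B and C share exactly the 2 values {5, 10}; by pigeonhole those values go to them, so strike 5, 10 from F, G.
E and F between them cover only {7, 9} — a naked pair. Remove those values from A, D.
That leaves A = 8. So D can't be 8.
D's domain is down to {4}, so D = 4. Remove 4 from G.
No further eliminations apply; F can still be any of 7, 9.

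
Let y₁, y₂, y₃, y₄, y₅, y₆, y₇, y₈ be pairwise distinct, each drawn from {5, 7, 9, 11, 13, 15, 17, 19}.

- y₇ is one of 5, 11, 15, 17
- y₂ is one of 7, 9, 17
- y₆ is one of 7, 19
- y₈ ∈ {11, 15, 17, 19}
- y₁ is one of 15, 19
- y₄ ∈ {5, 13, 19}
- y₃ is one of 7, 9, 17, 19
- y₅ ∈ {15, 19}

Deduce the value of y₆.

The 8 variables together cover exactly {5, 7, 9, 11, 13, 15, 17, 19} — 8 values for 8 variables — and 13 appears only in y₄'s list, so y₄ = 13.
Among the 7 still-open variables, 5 fits only y₇ (and all 7 values in {5, 7, 9, 11, 15, 17, 19} must be used), so y₇ = 5.
Among the 6 still-open variables, 11 fits only y₈ (and all 6 values in {7, 9, 11, 15, 17, 19} must be used), so y₈ = 11.
The 2 variables y₁ and y₅ are confined to {15, 19}, which locks those values in; drop them from y₃, y₆.
So y₆ = 7.

7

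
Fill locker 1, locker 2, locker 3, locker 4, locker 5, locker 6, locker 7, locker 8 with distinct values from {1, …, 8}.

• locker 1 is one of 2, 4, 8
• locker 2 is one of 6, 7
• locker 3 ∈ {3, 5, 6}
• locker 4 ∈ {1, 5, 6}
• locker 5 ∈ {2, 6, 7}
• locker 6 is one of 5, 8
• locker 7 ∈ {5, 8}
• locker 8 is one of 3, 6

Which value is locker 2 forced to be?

7

The 8 variables together cover exactly {1, 2, 3, 4, 5, 6, 7, 8} — 8 values for 8 variables — and 1 appears only in locker 4's list, so locker 4 = 1.
The 7 still-open variables together cover exactly {2, 3, 4, 5, 6, 7, 8} — 7 values for 7 variables — and 4 appears only in locker 1's list, so locker 1 = 4.
Among the 6 still-open variables, 2 fits only locker 5 (and all 6 values in {2, 3, 5, 6, 7, 8} must be used), so locker 5 = 2.
Among the 5 still-open variables, 7 fits only locker 2 (and all 5 values in {3, 5, 6, 7, 8} must be used), so locker 2 = 7.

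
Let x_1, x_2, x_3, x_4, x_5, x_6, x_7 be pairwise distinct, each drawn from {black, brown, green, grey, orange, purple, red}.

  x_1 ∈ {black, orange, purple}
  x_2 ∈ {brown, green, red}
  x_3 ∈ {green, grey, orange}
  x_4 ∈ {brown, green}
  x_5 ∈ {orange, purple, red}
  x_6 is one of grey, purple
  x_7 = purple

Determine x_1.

x_7 must be purple (only option left). Eliminate purple elsewhere: x_1, x_5, x_6.
x_6 must be grey (only option left). Remove grey from x_3.
The 5 still-open variables together cover exactly {black, brown, green, orange, red} — 5 values for 5 variables — and black appears only in x_1's list, so x_1 = black.

black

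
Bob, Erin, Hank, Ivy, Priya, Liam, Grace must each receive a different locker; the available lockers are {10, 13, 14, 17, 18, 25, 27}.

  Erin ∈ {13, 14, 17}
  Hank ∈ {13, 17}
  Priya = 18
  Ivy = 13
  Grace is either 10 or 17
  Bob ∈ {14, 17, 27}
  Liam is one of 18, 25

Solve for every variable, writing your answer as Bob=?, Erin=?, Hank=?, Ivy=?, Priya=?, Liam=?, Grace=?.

Bob=27, Erin=14, Hank=17, Ivy=13, Priya=18, Liam=25, Grace=10

Ivy has just one choice, so Ivy = 13. So Erin, Hank can't be 13.
Priya must be 18 (only option left). Strike 18 from Liam.
Liam's domain is down to {25}, so Liam = 25.
Hank has just one choice, so Hank = 17. So Bob, Erin, Grace can't be 17.
Grace has just one choice, so Grace = 10.
Erin's domain is down to {14}, so Erin = 14. Strike 14 from Bob.
Bob has just one choice, so Bob = 27.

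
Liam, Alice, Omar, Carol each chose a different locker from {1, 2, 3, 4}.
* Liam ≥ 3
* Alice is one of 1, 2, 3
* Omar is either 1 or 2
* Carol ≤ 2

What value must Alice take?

3

The 4 variables draw from only 4 values {1, 2, 3, 4}, so each is used; only Liam can be 4, hence Liam = 4.
Among the 3 still-open variables, 3 fits only Alice (and all 3 values in {1, 2, 3} must be used), so Alice = 3.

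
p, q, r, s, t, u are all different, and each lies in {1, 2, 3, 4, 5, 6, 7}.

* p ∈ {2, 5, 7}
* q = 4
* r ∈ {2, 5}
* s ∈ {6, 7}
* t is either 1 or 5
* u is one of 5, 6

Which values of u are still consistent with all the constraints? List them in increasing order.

5, 6

q's domain is down to {4}, so q = 4.
Among the 5 still-open variables, 1 fits only t (and all 5 values in {1, 2, 5, 6, 7} must be used), so t = 1.
No further eliminations apply; u can still be any of 5, 6.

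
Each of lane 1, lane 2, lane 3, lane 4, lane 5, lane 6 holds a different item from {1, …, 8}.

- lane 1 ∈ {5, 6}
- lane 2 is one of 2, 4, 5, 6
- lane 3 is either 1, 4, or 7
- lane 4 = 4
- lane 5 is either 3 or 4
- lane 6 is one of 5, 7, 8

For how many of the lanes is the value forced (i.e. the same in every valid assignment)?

lane 4's domain is down to {4}, so lane 4 = 4. Strike 4 from lane 2, lane 3, lane 5.
That leaves lane 5 = 3.
Determined: lane 4=4, lane 5=3. The other lanes each still have more than one consistent value. That makes 2.

2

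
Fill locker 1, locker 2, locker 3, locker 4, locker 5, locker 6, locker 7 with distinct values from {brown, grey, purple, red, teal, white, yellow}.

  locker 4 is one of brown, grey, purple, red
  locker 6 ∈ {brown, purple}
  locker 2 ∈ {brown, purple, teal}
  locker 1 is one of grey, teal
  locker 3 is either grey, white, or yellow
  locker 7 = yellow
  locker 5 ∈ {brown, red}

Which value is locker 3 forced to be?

white

locker 7 must be yellow (only option left). Remove yellow from locker 3.
The 6 still-open variables draw from only 6 values {brown, grey, purple, red, teal, white}, so each is used; only locker 3 can be white, hence locker 3 = white.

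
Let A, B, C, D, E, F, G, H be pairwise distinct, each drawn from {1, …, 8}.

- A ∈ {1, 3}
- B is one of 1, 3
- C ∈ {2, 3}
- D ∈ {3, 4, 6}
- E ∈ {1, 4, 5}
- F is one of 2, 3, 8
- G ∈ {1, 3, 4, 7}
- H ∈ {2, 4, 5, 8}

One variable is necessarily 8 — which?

F

The 8 variables draw from only 8 values {1, 2, 3, 4, 5, 6, 7, 8}, so each is used; only D can be 6, hence D = 6.
Among the 7 still-open variables, 7 fits only G (and all 7 values in {1, 2, 3, 4, 5, 7, 8} must be used), so G = 7.
A and B share exactly the 2 values {1, 3}; by pigeonhole those values go to them, so strike 1, 3 from C, E, F.
C must be 2 (only option left). Eliminate 2 elsewhere: F, H.
So 8 goes to F.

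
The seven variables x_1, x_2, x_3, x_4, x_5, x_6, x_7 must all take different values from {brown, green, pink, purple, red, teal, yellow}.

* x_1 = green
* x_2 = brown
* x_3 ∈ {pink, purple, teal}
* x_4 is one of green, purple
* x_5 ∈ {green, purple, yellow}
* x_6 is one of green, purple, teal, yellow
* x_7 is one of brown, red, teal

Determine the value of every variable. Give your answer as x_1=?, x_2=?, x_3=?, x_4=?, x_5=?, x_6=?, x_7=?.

x_1=green, x_2=brown, x_3=pink, x_4=purple, x_5=yellow, x_6=teal, x_7=red

x_1 must be green (only option left). So x_4, x_5, x_6 can't be green.
x_2's domain is down to {brown}, so x_2 = brown. So x_7 can't be brown.
x_4 must be purple (only option left). So x_3, x_5, x_6 can't be purple.
That leaves x_5 = yellow. Strike yellow from x_6.
x_6's domain is down to {teal}, so x_6 = teal. Strike teal from x_3, x_7.
That leaves x_7 = red.
x_3 must be pink (only option left).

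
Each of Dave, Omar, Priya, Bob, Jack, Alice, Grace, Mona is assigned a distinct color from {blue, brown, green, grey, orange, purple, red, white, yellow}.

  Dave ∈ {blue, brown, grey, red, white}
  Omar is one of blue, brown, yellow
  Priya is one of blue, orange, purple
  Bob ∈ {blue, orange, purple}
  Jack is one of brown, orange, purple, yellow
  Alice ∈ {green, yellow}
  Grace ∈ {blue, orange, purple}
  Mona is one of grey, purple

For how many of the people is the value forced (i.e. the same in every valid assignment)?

2

The 3 variables Priya, Bob, Grace are confined to {blue, orange, purple}, which locks those values in; drop them from Dave, Omar, Jack, Mona.
Mona must be grey (only option left). Strike grey from Dave.
The 2 variables Omar and Jack are confined to {brown, yellow}, which locks those values in; drop them from Dave, Alice.
That leaves Alice = green.
Determined: Alice=green, Mona=grey. The other people each still have more than one consistent value. That makes 2.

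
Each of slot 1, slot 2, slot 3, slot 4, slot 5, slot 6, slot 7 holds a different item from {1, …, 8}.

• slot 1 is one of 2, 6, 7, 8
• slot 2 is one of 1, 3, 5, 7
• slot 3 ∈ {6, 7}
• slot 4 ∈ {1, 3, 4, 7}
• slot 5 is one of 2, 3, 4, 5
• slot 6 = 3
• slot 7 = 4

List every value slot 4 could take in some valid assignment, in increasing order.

1, 7

slot 6 has just one choice, so slot 6 = 3. Eliminate 3 elsewhere: slot 2, slot 4, slot 5.
That leaves slot 7 = 4. Strike 4 from slot 4, slot 5.
No further eliminations apply; slot 4 can still be any of 1, 7.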